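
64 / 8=8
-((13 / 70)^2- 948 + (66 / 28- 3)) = 4648181 / 4900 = 948.61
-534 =-534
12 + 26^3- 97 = 17491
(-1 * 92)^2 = 8464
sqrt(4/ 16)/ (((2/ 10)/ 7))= 35/ 2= 17.50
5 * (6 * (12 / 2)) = 180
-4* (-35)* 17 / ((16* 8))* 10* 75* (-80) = -1115625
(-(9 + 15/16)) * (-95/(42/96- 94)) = -5035/499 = -10.09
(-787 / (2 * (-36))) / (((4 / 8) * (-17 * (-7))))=787 / 4284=0.18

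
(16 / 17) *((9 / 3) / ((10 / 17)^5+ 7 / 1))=1336336 / 3346333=0.40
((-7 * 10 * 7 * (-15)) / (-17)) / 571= -7350 / 9707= -0.76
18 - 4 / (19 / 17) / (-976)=83465 / 4636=18.00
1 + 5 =6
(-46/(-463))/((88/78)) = 897/10186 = 0.09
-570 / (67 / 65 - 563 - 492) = 6175 / 11418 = 0.54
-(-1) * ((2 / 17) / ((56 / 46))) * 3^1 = 69 / 238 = 0.29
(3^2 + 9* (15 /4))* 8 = 342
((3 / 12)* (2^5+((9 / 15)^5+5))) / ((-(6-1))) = -28967 / 15625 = -1.85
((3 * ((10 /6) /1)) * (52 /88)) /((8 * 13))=5 /176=0.03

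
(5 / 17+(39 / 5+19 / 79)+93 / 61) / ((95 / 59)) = 238270438 / 38913425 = 6.12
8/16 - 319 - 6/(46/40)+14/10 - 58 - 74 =-104493/230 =-454.32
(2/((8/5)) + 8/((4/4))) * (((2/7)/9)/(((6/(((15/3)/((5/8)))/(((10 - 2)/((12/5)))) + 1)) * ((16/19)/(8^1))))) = 11951/7560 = 1.58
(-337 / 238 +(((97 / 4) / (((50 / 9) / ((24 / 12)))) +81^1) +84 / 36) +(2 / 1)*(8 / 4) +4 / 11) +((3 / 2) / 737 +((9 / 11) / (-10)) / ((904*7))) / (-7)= 7909422271313 / 83247687600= 95.01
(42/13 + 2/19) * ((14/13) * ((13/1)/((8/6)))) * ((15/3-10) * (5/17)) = -216300/4199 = -51.51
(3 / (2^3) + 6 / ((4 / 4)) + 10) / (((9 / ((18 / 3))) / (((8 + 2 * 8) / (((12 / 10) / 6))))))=1310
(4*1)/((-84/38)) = -38/21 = -1.81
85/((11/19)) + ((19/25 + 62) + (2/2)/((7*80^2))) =103280139/492800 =209.58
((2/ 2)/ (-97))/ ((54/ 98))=-49/ 2619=-0.02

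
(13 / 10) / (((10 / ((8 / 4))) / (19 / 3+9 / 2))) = 169 / 60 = 2.82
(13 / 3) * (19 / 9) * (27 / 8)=247 / 8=30.88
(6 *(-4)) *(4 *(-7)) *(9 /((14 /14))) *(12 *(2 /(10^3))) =18144 /125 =145.15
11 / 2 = 5.50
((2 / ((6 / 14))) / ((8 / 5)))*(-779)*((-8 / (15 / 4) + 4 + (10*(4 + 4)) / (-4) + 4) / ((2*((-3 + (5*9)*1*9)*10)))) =289009 / 72360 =3.99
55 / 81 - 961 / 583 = -0.97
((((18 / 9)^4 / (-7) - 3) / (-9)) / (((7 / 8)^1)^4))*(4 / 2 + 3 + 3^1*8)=4395008 / 151263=29.06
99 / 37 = 2.68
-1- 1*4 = -5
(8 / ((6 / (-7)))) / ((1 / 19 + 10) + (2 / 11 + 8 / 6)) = -5852 / 7253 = -0.81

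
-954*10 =-9540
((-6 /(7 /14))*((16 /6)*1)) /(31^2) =-32 /961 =-0.03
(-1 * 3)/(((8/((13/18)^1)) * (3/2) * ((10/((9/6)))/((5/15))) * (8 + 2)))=-13/14400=-0.00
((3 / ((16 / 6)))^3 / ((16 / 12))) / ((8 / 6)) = 6561 / 8192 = 0.80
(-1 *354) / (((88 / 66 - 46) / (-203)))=-107793 / 67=-1608.85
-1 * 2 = -2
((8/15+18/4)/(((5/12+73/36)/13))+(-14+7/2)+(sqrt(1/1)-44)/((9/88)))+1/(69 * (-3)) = -6135469/15180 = -404.18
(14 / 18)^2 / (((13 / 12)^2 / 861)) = 443.80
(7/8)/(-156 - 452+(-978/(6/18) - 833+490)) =-1/4440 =-0.00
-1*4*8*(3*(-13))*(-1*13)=-16224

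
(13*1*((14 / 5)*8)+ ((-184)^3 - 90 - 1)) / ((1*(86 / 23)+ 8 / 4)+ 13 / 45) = -6447329433 / 6239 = -1033391.48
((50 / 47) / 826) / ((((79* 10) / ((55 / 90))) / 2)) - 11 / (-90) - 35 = -2406779458 / 69006105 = -34.88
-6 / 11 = -0.55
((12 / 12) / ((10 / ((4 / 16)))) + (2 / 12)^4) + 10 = 64967 / 6480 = 10.03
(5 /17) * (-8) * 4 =-160 /17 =-9.41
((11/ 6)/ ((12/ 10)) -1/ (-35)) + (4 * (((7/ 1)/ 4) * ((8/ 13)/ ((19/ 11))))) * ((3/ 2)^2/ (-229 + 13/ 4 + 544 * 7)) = 992497169/ 637067340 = 1.56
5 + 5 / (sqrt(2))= 5 * sqrt(2) / 2 + 5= 8.54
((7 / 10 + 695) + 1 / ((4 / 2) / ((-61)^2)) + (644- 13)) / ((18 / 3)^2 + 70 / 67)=533856 / 6205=86.04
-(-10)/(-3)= -10/3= -3.33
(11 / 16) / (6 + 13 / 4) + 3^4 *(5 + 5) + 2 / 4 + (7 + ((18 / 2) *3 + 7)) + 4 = 126625 / 148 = 855.57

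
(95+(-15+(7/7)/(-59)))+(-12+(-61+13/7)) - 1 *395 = -159484/413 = -386.16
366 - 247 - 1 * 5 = 114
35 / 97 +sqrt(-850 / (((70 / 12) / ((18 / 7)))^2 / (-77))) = 35 / 97 +108 * sqrt(2618) / 49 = 113.14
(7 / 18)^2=49 / 324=0.15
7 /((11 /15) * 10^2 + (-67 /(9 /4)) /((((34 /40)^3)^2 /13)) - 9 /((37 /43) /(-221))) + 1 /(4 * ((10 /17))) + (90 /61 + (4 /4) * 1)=77411418291326679 /26642487391782680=2.91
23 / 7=3.29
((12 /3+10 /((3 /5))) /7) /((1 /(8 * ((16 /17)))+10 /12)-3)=-7936 /5467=-1.45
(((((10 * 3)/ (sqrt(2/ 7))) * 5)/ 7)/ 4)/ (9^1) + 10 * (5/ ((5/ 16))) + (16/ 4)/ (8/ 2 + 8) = 25 * sqrt(14)/ 84 + 481/ 3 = 161.45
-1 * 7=-7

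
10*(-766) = -7660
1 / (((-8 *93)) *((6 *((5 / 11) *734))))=-11 / 16382880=-0.00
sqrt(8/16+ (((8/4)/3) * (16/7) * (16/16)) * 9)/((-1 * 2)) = -sqrt(2786)/28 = -1.89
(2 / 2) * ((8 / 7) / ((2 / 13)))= 52 / 7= 7.43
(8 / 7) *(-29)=-232 / 7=-33.14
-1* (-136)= 136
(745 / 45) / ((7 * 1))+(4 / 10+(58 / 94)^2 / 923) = 1776152912 / 642255705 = 2.77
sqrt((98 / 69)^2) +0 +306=21212 / 69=307.42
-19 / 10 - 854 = -8559 / 10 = -855.90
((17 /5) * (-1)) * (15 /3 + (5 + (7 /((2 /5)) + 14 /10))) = -4913 /50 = -98.26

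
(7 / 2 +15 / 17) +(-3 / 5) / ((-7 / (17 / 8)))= 21727 / 4760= 4.56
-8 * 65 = -520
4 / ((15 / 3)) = 4 / 5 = 0.80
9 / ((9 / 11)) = 11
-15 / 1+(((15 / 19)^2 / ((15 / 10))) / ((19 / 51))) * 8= -41685 / 6859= -6.08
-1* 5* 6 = -30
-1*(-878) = 878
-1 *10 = -10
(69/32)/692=69/22144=0.00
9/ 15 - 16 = -77/ 5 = -15.40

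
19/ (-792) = -19/ 792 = -0.02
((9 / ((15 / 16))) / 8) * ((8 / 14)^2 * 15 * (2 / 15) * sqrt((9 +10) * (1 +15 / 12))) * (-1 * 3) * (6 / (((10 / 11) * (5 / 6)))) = -171072 * sqrt(19) / 6125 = -121.74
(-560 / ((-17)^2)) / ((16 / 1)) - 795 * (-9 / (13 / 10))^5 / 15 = 842891.34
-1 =-1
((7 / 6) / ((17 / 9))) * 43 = 903 / 34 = 26.56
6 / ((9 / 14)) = 28 / 3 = 9.33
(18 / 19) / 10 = 9 / 95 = 0.09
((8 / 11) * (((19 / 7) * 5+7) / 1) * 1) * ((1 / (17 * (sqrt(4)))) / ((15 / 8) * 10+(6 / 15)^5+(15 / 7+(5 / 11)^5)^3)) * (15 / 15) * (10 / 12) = 111646451073472854000000 / 8789907882911667188027443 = 0.01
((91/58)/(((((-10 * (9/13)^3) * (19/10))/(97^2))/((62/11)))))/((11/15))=-291572537165/16201053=-17997.13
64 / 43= 1.49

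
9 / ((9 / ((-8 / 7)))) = -8 / 7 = -1.14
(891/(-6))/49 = -297/98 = -3.03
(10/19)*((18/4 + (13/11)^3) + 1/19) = 1568745/480491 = 3.26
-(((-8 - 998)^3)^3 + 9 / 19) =20050971857314398739629812215 / 19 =1055314308279705196822622000.00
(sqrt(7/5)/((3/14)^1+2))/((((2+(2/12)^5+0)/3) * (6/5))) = 0.67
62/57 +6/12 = 181/114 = 1.59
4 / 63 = 0.06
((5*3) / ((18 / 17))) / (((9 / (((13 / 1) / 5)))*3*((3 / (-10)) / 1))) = -1105 / 243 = -4.55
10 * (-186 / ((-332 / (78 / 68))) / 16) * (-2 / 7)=-18135 / 158032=-0.11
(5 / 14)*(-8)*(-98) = 280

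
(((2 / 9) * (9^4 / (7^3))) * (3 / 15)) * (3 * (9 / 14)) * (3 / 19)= 59049 / 228095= 0.26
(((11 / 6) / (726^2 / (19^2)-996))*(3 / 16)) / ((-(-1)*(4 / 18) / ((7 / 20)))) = 0.00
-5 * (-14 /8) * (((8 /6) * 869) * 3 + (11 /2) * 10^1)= 123585 /4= 30896.25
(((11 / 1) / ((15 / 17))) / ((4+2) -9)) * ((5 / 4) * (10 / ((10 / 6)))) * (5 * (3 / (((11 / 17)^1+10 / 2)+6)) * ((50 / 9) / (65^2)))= -1445 / 27378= -0.05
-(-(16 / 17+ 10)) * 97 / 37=18042 / 629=28.68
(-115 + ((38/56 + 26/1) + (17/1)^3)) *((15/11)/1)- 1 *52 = 182759/28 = 6527.11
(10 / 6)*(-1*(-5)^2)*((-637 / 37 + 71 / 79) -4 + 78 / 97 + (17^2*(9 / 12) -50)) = -20873076125 / 3402372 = -6134.86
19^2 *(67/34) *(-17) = -24187/2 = -12093.50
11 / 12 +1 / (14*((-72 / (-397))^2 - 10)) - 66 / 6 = -332875759 / 32989026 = -10.09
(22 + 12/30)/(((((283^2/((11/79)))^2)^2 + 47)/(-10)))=-102487/50078333844348286955194989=-0.00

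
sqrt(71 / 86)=sqrt(6106) / 86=0.91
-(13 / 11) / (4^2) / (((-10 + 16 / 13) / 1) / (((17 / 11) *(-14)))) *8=-20111 / 13794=-1.46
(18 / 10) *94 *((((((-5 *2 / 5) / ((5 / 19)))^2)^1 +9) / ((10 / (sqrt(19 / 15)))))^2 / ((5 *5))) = 7462517919 / 19531250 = 382.08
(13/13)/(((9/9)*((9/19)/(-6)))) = -38/3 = -12.67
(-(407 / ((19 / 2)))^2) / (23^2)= -3.47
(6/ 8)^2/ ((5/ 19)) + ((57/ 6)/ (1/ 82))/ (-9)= -60781/ 720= -84.42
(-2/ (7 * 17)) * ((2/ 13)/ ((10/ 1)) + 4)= -522/ 7735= -0.07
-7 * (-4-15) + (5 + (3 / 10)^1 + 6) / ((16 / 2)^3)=681073 / 5120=133.02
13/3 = 4.33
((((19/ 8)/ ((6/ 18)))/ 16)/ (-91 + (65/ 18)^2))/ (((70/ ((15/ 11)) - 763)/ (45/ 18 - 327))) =-8989299/ 3451389760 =-0.00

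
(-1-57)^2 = 3364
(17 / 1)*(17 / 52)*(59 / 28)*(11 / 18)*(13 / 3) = 187561 / 6048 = 31.01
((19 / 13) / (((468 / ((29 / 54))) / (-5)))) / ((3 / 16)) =-5510 / 123201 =-0.04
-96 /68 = -24 /17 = -1.41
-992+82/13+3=-12775/13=-982.69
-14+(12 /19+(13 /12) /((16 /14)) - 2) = -26303 /1824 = -14.42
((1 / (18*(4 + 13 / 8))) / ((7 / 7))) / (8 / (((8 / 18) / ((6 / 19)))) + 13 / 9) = 0.00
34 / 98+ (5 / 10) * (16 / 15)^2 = 10097 / 11025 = 0.92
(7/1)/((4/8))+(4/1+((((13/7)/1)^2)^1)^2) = 71779/2401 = 29.90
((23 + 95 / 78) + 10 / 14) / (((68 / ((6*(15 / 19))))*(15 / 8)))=27226 / 29393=0.93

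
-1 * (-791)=791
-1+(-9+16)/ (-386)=-393/ 386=-1.02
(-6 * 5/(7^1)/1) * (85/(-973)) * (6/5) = 0.45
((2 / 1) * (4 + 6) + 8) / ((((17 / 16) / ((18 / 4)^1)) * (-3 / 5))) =-3360 / 17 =-197.65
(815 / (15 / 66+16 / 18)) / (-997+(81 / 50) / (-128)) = -1032768000 / 1410174701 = -0.73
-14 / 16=-7 / 8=-0.88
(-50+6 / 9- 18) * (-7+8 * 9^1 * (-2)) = 30502 / 3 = 10167.33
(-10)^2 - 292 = -192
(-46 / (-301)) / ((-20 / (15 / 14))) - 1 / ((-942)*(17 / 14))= -0.01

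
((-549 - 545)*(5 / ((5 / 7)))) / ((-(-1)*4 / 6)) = -11487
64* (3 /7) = 192 /7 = 27.43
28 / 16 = 7 / 4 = 1.75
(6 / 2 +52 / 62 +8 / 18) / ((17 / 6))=1.51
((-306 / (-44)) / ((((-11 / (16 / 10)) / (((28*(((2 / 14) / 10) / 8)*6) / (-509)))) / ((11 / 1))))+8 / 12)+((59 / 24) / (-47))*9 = 31969979 / 157891800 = 0.20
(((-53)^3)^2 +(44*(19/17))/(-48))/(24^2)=4521529670107/117504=38479793.62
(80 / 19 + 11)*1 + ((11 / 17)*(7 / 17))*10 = 98151 / 5491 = 17.87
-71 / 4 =-17.75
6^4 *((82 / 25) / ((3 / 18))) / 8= 79704 / 25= 3188.16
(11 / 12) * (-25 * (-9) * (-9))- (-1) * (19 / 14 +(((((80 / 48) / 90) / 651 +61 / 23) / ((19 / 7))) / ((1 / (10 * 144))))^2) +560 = 823516580957657047 / 416226102012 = 1978531.81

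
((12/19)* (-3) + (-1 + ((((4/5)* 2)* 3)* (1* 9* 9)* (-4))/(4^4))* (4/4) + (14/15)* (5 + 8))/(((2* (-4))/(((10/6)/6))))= -7213/65664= -0.11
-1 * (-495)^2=-245025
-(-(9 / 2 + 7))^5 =6436343 / 32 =201135.72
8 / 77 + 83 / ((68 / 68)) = 6399 / 77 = 83.10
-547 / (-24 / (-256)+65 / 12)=-52512 / 529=-99.27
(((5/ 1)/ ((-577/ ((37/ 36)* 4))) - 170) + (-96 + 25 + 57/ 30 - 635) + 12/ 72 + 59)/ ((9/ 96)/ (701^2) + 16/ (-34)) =5656715405554336/ 3266360778825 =1731.81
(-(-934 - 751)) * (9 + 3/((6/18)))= 30330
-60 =-60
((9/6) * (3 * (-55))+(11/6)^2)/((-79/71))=624019/2844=219.42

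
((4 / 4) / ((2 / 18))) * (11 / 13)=99 / 13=7.62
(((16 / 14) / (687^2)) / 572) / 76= 1 / 17952756822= 0.00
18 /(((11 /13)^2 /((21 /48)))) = 10647 /968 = 11.00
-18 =-18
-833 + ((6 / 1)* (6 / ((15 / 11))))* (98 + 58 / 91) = 805817 / 455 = 1771.03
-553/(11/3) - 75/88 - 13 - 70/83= -1208913/7304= -165.51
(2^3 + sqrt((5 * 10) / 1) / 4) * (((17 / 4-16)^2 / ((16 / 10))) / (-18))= -11045 / 288-55225 * sqrt(2) / 9216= -46.83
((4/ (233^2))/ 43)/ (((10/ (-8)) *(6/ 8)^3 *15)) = -1024/ 4727214675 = -0.00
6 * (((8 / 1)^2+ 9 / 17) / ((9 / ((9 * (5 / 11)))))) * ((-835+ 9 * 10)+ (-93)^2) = 1391019.47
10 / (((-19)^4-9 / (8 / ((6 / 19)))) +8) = 760 / 9904977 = 0.00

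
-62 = -62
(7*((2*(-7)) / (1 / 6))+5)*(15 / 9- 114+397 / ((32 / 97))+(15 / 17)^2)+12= -17660093713 / 27744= -636537.40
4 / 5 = 0.80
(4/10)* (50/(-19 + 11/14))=-56/51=-1.10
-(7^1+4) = -11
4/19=0.21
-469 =-469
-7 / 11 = -0.64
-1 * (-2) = 2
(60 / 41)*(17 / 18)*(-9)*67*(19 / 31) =-649230 / 1271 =-510.80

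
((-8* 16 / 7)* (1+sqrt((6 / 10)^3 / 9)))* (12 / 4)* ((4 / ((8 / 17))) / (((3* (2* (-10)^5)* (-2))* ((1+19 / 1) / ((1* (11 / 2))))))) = -187 / 1750000-187* sqrt(15) / 43750000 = -0.00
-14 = -14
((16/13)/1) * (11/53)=176/689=0.26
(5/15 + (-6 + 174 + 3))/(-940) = -257/1410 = -0.18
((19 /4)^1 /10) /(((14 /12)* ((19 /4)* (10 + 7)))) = 3 /595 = 0.01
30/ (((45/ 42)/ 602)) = 16856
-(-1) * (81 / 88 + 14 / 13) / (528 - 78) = 0.00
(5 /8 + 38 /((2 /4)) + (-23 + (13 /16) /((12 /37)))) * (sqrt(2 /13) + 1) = 78.15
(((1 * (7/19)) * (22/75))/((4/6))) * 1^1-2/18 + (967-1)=4129868/4275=966.05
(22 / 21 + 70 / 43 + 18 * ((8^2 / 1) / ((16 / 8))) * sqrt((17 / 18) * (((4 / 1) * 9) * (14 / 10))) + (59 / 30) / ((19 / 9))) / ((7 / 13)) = 8045323 / 1200990 + 7488 * sqrt(1190) / 35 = 7386.95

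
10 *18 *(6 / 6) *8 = 1440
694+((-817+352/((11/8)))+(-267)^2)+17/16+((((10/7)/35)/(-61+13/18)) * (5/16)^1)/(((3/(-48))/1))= 12151063353/170128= 71423.07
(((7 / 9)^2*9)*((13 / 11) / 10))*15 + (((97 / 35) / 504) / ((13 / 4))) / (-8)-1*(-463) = 2384544733 / 5045040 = 472.65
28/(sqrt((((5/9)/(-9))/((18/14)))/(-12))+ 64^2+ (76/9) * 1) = 201071808/29474573753 -1512 * sqrt(105)/147372868765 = 0.01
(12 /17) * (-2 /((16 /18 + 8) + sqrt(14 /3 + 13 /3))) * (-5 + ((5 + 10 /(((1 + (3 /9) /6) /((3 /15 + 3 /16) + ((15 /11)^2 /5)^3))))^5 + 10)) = -76972188211308191712601032774886658680871788233 /10059843586319413198894526761174131108080768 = -7651.43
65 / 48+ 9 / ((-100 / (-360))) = 8101 / 240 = 33.75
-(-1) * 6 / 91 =6 / 91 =0.07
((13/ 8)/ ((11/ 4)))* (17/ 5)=221/ 110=2.01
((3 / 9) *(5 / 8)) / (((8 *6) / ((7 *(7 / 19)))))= 245 / 21888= 0.01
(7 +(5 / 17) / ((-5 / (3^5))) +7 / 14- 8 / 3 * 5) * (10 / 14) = -10265 / 714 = -14.38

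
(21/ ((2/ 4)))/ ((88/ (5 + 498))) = 10563/ 44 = 240.07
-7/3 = -2.33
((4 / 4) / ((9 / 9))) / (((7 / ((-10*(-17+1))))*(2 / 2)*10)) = 16 / 7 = 2.29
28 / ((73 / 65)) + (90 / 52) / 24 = 379655 / 15184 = 25.00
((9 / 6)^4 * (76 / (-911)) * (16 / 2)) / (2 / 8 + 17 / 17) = -12312 / 4555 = -2.70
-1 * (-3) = 3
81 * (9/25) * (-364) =-265356/25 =-10614.24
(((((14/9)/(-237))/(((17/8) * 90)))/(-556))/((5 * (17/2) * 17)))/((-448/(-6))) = 1/873984378600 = 0.00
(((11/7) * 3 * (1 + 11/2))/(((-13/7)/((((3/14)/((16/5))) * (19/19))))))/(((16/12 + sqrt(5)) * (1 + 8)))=165/3248 - 495 * sqrt(5)/12992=-0.03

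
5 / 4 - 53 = -207 / 4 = -51.75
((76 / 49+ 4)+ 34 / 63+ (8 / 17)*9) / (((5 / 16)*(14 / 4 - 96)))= -0.36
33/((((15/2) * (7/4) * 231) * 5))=0.00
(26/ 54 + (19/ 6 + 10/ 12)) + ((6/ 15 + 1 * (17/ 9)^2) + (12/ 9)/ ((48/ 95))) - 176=-267157/ 1620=-164.91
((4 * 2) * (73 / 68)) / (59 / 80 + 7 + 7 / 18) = 105120 / 99467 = 1.06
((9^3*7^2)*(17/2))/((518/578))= 25071039/74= 338797.82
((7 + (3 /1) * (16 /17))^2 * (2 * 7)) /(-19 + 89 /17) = -195223 /1989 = -98.15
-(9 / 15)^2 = -9 / 25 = -0.36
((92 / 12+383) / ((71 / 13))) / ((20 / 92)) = 350428 / 1065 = 329.04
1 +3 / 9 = 4 / 3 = 1.33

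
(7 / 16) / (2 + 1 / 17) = 17 / 80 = 0.21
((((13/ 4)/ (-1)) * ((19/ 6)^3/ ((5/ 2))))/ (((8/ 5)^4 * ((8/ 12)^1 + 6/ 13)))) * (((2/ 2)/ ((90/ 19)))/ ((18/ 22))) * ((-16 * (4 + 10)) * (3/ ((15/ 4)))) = 770848715/ 2985984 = 258.16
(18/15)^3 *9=1944/125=15.55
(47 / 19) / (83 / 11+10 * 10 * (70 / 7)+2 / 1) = 0.00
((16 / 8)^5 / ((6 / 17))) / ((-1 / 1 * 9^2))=-272 / 243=-1.12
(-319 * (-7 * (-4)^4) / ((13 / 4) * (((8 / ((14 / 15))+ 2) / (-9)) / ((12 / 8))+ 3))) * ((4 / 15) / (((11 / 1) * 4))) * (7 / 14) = 6547968 / 27235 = 240.42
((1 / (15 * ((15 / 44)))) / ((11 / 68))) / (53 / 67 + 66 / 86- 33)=-783632 / 20381175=-0.04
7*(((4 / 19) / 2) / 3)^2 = 28 / 3249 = 0.01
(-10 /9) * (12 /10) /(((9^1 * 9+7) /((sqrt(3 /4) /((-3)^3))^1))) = sqrt(3) /3564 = 0.00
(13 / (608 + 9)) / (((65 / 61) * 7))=61 / 21595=0.00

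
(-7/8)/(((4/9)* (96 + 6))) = -21/1088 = -0.02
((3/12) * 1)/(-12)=-1/48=-0.02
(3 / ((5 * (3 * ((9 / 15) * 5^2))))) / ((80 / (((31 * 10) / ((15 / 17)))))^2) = 277729 / 1080000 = 0.26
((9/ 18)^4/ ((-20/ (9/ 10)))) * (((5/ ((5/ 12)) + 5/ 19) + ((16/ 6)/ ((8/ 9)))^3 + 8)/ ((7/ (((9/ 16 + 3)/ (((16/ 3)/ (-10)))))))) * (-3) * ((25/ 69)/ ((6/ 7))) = -60615/ 376832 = -0.16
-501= -501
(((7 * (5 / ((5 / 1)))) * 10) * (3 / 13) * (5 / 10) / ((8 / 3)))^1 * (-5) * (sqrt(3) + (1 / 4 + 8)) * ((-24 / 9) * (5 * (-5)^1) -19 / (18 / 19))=-7046.22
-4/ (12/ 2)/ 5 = -2/ 15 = -0.13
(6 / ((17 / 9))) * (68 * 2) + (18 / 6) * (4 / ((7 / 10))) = 3144 / 7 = 449.14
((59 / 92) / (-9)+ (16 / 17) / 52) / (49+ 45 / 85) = -9727 / 9063288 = -0.00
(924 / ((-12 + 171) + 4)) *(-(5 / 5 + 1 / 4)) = -1155 / 163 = -7.09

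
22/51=0.43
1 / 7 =0.14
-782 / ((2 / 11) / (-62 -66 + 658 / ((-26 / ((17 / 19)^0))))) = 8571893 / 13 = 659376.38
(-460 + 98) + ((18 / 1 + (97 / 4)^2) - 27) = 3473 / 16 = 217.06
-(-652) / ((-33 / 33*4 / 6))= -978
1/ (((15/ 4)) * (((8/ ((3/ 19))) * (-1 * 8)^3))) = -1/ 97280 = -0.00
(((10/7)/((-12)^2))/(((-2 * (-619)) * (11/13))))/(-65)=-1/6863472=-0.00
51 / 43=1.19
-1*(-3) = 3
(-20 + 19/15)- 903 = -13826/15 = -921.73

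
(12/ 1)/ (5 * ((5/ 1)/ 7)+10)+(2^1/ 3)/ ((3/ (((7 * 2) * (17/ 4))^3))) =160093129/ 3420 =46810.86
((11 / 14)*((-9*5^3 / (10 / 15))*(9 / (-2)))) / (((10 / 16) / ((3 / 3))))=66825 / 7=9546.43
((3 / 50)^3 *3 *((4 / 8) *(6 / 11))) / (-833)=-243 / 1145375000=-0.00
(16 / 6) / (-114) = -4 / 171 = -0.02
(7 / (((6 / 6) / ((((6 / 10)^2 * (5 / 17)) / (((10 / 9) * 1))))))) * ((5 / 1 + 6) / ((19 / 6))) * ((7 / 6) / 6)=0.45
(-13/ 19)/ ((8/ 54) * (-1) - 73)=351/ 37525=0.01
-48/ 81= -16/ 27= -0.59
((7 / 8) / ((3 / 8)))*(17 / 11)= 119 / 33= 3.61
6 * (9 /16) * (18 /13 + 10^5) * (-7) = -122851701 /52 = -2362532.71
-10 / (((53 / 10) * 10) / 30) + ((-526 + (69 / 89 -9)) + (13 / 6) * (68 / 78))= -538.00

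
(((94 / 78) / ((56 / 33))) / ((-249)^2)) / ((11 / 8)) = 0.00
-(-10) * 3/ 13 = 30/ 13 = 2.31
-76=-76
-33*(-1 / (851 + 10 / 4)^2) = 44 / 971283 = 0.00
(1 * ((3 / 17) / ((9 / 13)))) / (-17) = -13 / 867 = -0.01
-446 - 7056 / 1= -7502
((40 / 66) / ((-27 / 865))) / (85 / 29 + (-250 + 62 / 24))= 2006800 / 25269057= 0.08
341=341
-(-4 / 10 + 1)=-3 / 5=-0.60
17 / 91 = 0.19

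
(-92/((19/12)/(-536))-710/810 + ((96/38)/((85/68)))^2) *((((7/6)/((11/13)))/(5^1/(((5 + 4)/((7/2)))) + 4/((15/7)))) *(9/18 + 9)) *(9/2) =481733.62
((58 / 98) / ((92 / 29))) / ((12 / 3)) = 841 / 18032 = 0.05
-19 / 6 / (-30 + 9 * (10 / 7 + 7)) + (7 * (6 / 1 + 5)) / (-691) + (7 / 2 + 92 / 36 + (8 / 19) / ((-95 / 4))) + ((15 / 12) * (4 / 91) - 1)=536916103834 / 109300697415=4.91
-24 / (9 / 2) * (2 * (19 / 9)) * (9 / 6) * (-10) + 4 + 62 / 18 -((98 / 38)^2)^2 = 353024138 / 1172889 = 300.99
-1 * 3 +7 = 4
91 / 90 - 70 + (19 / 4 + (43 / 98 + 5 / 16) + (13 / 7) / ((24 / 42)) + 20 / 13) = -26921779 / 458640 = -58.70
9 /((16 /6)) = 27 /8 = 3.38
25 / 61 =0.41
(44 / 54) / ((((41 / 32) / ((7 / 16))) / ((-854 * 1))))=-263032 / 1107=-237.61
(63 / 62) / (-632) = -63 / 39184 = -0.00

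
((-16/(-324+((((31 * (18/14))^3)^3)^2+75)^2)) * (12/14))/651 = -432935648303616893351677286792/85320427014810329796765345812842796142621553873897969906155372047941827230133530890044333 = -0.00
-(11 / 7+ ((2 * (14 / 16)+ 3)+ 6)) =-345 / 28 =-12.32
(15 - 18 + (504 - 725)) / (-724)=56 / 181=0.31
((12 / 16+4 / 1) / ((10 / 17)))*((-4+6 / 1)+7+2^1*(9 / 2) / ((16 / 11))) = 78489 / 640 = 122.64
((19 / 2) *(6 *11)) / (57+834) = 19 / 27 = 0.70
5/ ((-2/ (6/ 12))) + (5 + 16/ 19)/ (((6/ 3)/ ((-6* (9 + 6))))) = -20075/ 76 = -264.14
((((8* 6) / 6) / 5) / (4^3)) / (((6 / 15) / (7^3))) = 343 / 16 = 21.44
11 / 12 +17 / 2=113 / 12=9.42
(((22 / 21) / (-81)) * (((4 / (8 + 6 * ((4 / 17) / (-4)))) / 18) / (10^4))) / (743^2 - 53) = -187 / 2746414698300000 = -0.00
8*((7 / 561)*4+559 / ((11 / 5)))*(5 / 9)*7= 39920440 / 5049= 7906.60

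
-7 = -7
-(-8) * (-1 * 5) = -40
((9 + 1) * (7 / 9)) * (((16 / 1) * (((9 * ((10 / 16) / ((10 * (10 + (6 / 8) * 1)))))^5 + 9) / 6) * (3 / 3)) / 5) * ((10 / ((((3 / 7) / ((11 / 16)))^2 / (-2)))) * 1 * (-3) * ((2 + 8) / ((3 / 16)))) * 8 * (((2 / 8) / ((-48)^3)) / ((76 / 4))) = -0.29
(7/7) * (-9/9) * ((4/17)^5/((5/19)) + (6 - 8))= 14179114/7099285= 2.00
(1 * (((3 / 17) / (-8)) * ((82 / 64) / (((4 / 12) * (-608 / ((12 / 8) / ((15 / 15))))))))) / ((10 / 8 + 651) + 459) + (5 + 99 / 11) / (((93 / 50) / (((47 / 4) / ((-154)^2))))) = 246794793071 / 66176311111680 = 0.00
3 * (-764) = -2292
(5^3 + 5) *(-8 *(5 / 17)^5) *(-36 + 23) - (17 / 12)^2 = 5673661327 / 204459408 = 27.75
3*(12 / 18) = 2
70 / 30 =7 / 3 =2.33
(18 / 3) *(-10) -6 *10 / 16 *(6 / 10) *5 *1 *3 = -375 / 4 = -93.75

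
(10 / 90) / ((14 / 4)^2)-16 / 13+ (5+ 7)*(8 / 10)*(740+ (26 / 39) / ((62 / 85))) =1263886444 / 177723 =7111.55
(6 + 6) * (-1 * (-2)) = 24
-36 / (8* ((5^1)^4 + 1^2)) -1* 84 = -105177 / 1252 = -84.01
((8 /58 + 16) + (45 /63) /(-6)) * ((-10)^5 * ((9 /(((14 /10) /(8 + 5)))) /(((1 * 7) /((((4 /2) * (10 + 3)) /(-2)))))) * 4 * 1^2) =9892077000000 /9947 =994478435.71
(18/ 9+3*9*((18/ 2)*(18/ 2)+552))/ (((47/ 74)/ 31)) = 39211342/ 47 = 834283.87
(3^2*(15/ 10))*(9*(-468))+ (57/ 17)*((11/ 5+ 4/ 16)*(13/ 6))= -38654057/ 680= -56844.20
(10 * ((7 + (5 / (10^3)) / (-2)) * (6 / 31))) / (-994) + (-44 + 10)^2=1155.99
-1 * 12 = -12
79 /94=0.84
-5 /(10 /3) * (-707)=2121 /2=1060.50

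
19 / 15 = 1.27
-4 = -4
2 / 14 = 1 / 7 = 0.14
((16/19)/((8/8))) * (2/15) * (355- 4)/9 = 4.38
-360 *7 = -2520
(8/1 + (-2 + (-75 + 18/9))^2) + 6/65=366151/65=5633.09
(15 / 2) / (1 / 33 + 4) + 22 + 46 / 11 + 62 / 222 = 9198589 / 324786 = 28.32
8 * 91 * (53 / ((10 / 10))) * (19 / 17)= 733096 / 17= 43123.29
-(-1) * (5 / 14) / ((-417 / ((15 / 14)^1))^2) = 125 / 53016824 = 0.00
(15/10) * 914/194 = 7.07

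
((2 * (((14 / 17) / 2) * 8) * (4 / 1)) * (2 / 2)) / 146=224 / 1241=0.18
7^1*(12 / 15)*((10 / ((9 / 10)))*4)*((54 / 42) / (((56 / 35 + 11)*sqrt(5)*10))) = 32*sqrt(5) / 63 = 1.14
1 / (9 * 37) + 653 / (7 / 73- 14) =-46.96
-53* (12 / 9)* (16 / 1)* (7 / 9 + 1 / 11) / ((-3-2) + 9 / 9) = 72928 / 297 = 245.55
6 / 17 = 0.35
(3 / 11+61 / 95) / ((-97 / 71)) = -67876 / 101365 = -0.67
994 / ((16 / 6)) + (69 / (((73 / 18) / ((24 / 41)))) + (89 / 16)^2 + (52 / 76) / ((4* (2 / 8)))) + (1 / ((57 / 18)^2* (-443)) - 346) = 8373334808275 / 122534281984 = 68.33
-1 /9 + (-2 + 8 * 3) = 197 /9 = 21.89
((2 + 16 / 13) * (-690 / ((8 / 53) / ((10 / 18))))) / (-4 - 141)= 56.58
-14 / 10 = -7 / 5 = -1.40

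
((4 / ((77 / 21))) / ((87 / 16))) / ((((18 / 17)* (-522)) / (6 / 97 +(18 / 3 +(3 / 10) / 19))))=-0.00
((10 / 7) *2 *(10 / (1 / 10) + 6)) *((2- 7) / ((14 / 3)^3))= -35775 / 2401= -14.90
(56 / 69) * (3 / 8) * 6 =42 / 23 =1.83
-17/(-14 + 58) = -17/44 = -0.39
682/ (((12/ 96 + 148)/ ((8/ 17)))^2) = 2793472/ 405821025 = 0.01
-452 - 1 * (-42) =-410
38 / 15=2.53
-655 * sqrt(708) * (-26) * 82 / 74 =1396460 * sqrt(177) / 37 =502126.81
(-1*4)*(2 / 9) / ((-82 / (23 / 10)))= 0.02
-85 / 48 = -1.77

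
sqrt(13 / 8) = sqrt(26) / 4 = 1.27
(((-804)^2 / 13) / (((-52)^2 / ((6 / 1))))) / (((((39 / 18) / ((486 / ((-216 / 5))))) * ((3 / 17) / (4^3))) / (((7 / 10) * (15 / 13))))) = -62308038240 / 371293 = -167813.66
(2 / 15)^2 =4 / 225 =0.02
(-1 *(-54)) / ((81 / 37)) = 74 / 3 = 24.67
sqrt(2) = 1.41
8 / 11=0.73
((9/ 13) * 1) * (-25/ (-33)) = 75/ 143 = 0.52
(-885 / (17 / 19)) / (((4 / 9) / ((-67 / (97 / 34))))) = 10139445 / 194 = 52265.18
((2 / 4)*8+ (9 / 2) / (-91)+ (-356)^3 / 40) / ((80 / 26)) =-1026431269 / 2800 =-366582.60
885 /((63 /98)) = 4130 /3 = 1376.67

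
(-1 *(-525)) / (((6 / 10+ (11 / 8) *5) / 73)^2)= 4476360000 / 89401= 50070.58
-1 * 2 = -2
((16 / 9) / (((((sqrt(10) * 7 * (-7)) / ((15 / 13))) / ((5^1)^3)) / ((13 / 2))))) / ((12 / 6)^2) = -125 * sqrt(10) / 147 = -2.69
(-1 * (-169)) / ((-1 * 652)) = -169 / 652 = -0.26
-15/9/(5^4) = -1/375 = -0.00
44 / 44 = 1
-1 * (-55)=55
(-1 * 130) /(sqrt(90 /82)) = -26 * sqrt(205) /3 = -124.09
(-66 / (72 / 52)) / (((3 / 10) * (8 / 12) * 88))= -65 / 24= -2.71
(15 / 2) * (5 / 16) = 75 / 32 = 2.34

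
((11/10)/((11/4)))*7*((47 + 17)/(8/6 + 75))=2688/1145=2.35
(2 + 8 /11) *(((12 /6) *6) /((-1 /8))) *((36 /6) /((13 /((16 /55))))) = -55296 /1573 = -35.15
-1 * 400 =-400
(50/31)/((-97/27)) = -1350/3007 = -0.45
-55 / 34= -1.62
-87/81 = -29/27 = -1.07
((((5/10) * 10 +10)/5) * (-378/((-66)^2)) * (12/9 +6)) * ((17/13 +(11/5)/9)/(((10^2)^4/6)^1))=-1589/8937500000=-0.00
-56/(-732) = 14/183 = 0.08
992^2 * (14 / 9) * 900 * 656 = 903764377600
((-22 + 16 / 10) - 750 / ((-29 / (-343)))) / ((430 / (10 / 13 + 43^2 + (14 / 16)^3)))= -1984819997973 / 51875200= -38261.44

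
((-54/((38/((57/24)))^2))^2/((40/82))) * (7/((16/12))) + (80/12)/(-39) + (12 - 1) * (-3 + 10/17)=-68359973399/2607022080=-26.22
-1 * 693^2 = -480249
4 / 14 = 2 / 7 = 0.29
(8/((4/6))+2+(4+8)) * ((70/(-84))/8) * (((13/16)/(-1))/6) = 0.37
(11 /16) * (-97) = -1067 /16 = -66.69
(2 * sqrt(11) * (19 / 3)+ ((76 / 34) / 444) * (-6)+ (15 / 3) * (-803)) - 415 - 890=-3346299 / 629+ 38 * sqrt(11) / 3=-5278.02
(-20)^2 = 400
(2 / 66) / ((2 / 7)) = 7 / 66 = 0.11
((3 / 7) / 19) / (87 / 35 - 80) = -0.00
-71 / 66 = -1.08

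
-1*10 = -10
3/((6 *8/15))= 15/16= 0.94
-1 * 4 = -4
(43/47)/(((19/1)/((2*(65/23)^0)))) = 86/893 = 0.10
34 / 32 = 17 / 16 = 1.06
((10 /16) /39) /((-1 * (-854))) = 5 /266448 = 0.00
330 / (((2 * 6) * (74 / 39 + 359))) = 429 / 5630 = 0.08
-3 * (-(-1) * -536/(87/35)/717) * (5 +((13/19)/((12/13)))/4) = 11089505/2370402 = 4.68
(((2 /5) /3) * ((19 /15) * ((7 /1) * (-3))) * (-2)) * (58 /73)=30856 /5475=5.64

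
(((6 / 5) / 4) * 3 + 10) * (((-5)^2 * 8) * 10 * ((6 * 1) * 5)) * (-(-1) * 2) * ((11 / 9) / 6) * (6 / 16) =299750 / 3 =99916.67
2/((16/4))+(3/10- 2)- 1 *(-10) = 44/5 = 8.80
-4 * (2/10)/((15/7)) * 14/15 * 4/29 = -1568/32625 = -0.05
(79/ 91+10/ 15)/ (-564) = -0.00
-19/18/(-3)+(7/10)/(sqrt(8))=7 * sqrt(2)/40+19/54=0.60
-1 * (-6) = 6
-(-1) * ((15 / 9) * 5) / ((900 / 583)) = 583 / 108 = 5.40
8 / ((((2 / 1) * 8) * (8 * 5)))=1 / 80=0.01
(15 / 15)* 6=6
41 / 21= 1.95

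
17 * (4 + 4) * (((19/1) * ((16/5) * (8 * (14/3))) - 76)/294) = 2237744/2205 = 1014.85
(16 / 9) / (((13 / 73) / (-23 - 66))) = -888.48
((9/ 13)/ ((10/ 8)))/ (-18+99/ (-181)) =-724/ 24245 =-0.03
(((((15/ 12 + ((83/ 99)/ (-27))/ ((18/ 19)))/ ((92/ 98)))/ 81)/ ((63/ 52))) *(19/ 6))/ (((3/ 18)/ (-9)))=-202519499/ 89636382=-2.26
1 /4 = 0.25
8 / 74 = 4 / 37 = 0.11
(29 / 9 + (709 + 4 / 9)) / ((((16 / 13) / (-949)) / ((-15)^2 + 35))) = -857236445 / 6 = -142872740.83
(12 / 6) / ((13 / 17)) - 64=-798 / 13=-61.38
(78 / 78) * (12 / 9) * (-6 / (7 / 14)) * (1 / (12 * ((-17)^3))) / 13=4 / 191607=0.00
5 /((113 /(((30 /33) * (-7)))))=-350 /1243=-0.28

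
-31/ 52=-0.60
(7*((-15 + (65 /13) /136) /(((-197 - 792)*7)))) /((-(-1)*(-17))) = -2035 /2286568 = -0.00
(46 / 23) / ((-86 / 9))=-9 / 43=-0.21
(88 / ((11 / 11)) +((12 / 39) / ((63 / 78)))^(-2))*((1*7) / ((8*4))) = 42511 / 2048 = 20.76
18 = 18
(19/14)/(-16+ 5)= -19/154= -0.12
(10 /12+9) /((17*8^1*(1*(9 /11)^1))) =649 /7344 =0.09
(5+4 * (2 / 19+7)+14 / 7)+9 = 844 / 19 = 44.42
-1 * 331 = -331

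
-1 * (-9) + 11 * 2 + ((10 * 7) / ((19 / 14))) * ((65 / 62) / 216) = 1987897 / 63612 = 31.25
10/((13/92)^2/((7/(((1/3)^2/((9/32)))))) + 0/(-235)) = 1499715/169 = 8874.05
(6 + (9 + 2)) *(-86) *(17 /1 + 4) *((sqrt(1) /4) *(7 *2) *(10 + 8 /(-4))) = -859656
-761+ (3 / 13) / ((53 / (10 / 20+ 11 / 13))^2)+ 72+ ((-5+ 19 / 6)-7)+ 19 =-50271993433 / 74056476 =-678.83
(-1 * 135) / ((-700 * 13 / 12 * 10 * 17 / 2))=81 / 38675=0.00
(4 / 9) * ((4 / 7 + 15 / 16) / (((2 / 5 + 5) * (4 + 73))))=845 / 523908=0.00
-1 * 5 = -5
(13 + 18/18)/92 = 7/46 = 0.15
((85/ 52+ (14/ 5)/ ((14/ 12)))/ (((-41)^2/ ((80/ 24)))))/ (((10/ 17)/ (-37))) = -659821/ 1311180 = -0.50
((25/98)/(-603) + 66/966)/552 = 92287/750257424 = 0.00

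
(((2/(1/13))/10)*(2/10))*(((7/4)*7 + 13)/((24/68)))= 22321/600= 37.20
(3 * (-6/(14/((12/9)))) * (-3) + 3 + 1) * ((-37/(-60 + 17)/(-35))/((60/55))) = -6512/31605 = -0.21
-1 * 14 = -14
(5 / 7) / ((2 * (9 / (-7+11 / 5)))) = -4 / 21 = -0.19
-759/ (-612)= 253/ 204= 1.24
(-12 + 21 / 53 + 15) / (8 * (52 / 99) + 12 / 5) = 22275 / 43301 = 0.51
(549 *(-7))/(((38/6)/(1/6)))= -101.13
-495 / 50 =-9.90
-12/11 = -1.09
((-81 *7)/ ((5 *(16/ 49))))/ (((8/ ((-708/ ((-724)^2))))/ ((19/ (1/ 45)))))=840908061/ 16773632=50.13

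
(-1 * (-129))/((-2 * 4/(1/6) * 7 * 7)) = -43/784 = -0.05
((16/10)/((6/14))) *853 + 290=3474.53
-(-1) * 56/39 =56/39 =1.44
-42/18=-7/3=-2.33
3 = 3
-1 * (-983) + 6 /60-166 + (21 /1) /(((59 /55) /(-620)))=-6678911 /590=-11320.19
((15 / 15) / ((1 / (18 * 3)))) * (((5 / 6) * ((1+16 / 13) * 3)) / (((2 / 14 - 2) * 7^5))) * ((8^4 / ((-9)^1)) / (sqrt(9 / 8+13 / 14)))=712704 * sqrt(1610) / 9332687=3.06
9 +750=759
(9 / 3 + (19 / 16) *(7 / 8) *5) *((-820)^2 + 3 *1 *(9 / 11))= 7758851923 / 1408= 5510548.24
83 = 83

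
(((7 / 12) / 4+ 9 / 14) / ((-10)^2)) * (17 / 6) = 901 / 40320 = 0.02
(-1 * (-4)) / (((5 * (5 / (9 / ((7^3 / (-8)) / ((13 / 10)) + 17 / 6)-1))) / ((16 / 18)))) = -195424 / 1058175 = -0.18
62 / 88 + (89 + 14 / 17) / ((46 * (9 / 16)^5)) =35.38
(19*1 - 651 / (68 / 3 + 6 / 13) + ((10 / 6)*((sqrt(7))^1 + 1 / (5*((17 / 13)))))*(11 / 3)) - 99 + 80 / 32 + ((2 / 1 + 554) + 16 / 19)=55*sqrt(7) / 9 + 592767278 / 1311057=468.30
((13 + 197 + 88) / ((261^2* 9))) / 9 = 298 / 5517801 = 0.00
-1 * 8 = -8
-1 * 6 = -6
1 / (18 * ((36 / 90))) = 5 / 36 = 0.14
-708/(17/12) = -8496/17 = -499.76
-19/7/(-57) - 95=-1994/21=-94.95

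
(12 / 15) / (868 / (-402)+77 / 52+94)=41808 / 4876985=0.01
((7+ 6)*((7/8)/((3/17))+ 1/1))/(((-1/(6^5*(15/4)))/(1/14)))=-2258685/14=-161334.64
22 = 22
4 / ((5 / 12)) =48 / 5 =9.60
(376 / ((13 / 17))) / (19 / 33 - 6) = -210936 / 2327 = -90.65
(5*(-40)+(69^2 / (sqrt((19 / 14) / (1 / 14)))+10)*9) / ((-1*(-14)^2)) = 55 / 98-42849*sqrt(19) / 3724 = -49.59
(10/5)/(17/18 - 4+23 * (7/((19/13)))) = 684/36629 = 0.02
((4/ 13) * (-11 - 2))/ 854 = -2/ 427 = -0.00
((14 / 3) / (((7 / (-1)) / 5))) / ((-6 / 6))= 10 / 3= 3.33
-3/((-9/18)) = 6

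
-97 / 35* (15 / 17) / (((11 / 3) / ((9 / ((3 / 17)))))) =-2619 / 77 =-34.01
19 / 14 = 1.36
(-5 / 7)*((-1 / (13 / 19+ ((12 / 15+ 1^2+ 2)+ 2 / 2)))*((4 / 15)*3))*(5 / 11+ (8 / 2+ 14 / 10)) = 3496 / 5731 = 0.61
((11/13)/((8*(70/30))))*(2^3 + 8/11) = 36/91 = 0.40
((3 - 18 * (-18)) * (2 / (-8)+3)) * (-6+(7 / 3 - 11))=-13189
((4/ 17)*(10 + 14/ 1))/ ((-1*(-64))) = 3/ 34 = 0.09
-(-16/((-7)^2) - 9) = 457/49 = 9.33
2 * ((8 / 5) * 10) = 32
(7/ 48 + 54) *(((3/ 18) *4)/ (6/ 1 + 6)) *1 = 2599/ 864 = 3.01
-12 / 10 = -6 / 5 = -1.20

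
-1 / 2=-0.50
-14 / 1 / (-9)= 14 / 9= 1.56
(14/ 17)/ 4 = 7/ 34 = 0.21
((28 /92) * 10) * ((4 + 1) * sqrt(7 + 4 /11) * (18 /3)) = 18900 * sqrt(11) /253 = 247.76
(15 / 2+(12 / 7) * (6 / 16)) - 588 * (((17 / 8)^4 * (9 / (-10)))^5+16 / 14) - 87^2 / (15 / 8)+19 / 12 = 740842582349001522205192890385063 / 605283789918594662400000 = 1223959066.29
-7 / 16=-0.44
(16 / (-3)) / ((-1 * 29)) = 16 / 87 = 0.18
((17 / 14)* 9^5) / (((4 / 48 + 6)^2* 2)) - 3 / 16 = 578095899 / 596848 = 968.58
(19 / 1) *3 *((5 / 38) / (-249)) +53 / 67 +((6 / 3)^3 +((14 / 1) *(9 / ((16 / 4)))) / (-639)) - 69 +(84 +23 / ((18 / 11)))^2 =1222274997343 / 127925244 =9554.60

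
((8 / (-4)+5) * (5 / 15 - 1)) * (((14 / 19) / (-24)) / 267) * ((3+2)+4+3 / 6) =7 / 3204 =0.00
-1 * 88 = -88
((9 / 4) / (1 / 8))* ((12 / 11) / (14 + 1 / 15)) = 3240 / 2321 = 1.40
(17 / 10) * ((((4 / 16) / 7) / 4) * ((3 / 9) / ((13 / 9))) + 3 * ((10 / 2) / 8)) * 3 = 139383 / 14560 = 9.57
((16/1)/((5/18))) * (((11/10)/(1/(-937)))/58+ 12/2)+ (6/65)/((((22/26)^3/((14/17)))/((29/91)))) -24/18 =-33430148624/49213725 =-679.29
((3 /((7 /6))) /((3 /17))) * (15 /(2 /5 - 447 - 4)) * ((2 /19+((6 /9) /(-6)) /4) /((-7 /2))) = 22525 /2097543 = 0.01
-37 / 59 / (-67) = 37 / 3953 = 0.01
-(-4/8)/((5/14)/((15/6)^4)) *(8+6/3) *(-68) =-74375/2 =-37187.50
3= 3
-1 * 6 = -6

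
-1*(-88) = 88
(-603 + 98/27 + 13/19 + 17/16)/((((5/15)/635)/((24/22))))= -1241970.62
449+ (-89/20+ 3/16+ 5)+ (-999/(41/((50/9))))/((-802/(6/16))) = 591613989/1315280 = 449.80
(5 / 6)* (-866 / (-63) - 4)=1535 / 189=8.12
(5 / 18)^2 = 25 / 324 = 0.08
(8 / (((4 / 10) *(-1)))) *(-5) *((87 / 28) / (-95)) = -435 / 133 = -3.27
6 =6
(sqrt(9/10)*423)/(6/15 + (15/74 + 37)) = 46953*sqrt(10)/13913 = 10.67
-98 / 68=-49 / 34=-1.44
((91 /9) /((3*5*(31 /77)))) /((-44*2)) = -637 /33480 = -0.02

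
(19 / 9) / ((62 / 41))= 779 / 558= 1.40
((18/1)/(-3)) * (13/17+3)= -384/17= -22.59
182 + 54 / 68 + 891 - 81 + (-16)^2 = 1248.79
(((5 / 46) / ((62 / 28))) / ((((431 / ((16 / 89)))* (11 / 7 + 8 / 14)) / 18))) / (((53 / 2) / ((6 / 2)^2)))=84672 / 1449548251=0.00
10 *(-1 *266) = -2660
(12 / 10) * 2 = 12 / 5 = 2.40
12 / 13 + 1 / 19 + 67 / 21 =21610 / 5187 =4.17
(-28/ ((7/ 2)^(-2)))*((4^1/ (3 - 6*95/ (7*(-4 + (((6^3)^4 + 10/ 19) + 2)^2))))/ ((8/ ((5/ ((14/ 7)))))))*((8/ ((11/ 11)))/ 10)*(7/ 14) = -205352207835901789475659/ 3592166900919564809901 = -57.17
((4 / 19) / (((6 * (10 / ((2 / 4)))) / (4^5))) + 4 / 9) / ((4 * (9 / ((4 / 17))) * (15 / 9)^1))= 0.01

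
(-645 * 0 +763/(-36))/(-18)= 763/648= 1.18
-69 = -69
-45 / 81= -0.56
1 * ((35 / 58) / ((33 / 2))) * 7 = 245 / 957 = 0.26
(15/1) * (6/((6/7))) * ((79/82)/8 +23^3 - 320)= 816029655/656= 1243947.64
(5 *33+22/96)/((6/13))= 103103/288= 358.00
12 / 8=3 / 2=1.50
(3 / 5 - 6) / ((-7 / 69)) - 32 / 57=105071 / 1995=52.67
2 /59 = 0.03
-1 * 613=-613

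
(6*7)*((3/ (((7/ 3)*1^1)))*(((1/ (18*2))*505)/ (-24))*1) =-31.56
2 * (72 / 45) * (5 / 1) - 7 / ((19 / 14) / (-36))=3832 / 19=201.68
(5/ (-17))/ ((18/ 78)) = -65/ 51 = -1.27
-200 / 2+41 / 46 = -4559 / 46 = -99.11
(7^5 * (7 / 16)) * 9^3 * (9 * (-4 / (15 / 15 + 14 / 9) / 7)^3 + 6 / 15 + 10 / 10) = 6965188.71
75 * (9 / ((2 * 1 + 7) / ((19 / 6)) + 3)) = 4275 / 37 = 115.54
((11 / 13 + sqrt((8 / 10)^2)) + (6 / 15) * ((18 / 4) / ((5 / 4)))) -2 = 353 / 325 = 1.09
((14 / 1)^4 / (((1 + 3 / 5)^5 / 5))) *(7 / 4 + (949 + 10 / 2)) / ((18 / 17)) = 2438177984375 / 147456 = 16534952.69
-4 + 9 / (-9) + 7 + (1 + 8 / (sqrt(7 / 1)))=3 + 8*sqrt(7) / 7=6.02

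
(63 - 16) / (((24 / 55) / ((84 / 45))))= 3619 / 18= 201.06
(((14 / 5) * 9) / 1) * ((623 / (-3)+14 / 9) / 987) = -742 / 141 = -5.26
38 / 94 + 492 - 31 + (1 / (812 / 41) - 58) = 15397447 / 38164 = 403.45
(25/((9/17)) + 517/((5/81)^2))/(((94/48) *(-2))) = -34654.14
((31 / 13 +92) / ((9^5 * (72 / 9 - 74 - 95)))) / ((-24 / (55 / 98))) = 22495 / 96894212688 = 0.00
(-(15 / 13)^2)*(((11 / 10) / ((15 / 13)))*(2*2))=-66 / 13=-5.08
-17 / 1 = -17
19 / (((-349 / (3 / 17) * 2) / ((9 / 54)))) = -19 / 23732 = -0.00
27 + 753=780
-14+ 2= -12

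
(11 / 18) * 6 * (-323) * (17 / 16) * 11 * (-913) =606607243 / 48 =12637650.90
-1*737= -737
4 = 4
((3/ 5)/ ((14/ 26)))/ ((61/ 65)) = 507/ 427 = 1.19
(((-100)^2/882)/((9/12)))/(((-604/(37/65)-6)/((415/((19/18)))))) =-5.57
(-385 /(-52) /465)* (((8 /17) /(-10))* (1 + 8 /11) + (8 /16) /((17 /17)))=0.01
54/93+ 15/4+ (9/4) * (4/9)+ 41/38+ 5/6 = 51193/7068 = 7.24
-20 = -20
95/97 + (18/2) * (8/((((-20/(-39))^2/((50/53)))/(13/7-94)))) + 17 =-855805261/35987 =-23780.96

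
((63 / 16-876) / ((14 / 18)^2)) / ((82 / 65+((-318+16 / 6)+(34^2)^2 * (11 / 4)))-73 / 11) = -2424263985 / 6179506863824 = -0.00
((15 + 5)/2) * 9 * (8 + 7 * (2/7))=900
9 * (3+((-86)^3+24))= -5724261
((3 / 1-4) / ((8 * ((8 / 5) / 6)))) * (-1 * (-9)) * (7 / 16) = -945 / 512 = -1.85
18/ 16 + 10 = 89/ 8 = 11.12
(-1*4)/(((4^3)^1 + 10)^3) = -0.00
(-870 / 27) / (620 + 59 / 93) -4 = -701618 / 173157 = -4.05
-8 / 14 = -4 / 7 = -0.57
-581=-581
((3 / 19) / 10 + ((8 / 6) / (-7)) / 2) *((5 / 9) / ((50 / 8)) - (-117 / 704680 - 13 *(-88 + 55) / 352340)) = -7063711 / 1012202352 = -0.01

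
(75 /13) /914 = 75 /11882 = 0.01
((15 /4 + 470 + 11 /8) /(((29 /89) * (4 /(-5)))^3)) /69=-111649465375 /287204864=-388.75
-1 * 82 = -82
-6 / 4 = -3 / 2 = -1.50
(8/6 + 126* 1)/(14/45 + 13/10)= 2292/29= 79.03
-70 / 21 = -10 / 3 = -3.33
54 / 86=27 / 43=0.63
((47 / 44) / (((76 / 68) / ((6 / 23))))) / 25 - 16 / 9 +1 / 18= -1851926 / 1081575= -1.71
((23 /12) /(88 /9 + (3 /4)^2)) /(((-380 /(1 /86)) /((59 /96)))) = -1357 /389284160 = -0.00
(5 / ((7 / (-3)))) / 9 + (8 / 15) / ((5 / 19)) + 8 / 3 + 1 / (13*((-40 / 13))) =18607 / 4200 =4.43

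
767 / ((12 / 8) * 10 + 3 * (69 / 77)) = 59059 / 1362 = 43.36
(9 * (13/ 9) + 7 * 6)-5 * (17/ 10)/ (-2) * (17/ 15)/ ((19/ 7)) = 64723/ 1140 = 56.77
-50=-50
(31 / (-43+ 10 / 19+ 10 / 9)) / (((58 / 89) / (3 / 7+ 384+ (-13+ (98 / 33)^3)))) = -2621693310512 / 5733225267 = -457.28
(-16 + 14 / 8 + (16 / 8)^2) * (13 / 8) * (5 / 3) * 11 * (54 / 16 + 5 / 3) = -3547115 / 2304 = -1539.55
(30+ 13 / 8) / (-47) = -253 / 376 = -0.67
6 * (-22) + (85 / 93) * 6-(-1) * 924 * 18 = 511670 / 31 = 16505.48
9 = 9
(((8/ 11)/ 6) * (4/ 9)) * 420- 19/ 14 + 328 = 484087/ 1386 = 349.27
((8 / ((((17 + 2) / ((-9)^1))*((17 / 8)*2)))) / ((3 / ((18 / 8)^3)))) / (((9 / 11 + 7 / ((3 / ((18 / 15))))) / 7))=-841995 / 128554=-6.55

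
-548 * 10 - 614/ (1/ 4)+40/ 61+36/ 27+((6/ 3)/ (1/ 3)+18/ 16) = -11604961/ 1464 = -7926.89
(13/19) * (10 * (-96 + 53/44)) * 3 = -813345/418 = -1945.80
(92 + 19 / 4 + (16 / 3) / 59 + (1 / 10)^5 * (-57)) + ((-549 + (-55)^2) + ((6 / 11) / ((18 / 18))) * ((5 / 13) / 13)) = 84658024469549 / 32904300000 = 2572.86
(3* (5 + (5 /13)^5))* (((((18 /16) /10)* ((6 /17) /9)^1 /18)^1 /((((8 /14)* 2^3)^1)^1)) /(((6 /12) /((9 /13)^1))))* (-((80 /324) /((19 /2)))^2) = -32542825 /43189060922514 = -0.00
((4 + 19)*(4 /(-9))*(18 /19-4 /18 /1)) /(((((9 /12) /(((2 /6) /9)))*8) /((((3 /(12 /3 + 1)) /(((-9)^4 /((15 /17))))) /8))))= -713 /1544898987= -0.00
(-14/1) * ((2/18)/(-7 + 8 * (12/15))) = 70/27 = 2.59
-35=-35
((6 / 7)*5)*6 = 180 / 7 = 25.71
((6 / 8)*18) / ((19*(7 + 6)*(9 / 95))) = 15 / 26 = 0.58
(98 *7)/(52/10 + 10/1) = 1715/38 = 45.13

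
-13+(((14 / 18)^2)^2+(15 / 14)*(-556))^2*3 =747606611155210 / 703096443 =1063305.92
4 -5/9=31/9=3.44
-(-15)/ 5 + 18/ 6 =6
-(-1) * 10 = 10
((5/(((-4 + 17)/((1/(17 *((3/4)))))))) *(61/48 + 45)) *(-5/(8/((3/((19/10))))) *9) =-832875/67184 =-12.40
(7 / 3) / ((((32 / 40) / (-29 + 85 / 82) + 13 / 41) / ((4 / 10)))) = 188026 / 58113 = 3.24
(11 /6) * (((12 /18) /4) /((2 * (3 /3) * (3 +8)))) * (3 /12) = 1 /288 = 0.00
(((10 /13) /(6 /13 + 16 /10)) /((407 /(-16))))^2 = 160000 /743598361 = 0.00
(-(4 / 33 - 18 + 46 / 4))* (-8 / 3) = -1684 / 99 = -17.01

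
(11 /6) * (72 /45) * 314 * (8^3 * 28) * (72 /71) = 4753588224 /355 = 13390389.36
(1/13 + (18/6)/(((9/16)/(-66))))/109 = -4575/1417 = -3.23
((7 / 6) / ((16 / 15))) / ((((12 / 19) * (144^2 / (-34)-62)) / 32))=-11305 / 137064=-0.08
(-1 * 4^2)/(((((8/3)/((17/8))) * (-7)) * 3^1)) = 17/28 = 0.61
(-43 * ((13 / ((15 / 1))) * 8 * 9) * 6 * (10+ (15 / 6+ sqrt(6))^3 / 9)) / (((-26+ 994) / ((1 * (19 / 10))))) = -2559661 / 4840 - 95589 * sqrt(6) / 1100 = -741.71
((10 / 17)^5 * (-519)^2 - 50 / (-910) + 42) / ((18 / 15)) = 12283094463695 / 775241922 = 15844.21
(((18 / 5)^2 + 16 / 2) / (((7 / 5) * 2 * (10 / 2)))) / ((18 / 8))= 0.67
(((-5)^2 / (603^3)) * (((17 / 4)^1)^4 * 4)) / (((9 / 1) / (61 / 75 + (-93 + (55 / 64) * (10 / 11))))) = -18322252333 / 12123992328192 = -0.00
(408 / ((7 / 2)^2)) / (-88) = -204 / 539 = -0.38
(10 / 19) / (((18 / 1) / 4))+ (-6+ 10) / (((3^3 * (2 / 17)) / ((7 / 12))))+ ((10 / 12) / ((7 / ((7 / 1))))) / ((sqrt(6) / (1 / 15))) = sqrt(6) / 108+ 2621 / 3078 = 0.87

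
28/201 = 0.14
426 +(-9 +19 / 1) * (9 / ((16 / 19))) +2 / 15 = 63961 / 120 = 533.01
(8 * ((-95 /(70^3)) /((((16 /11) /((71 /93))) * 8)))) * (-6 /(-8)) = -14839 /136102400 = -0.00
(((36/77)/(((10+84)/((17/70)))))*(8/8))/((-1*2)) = -153/253330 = -0.00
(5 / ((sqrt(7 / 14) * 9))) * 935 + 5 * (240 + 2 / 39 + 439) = 4675 * sqrt(2) / 9 + 132415 / 39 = 4129.86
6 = 6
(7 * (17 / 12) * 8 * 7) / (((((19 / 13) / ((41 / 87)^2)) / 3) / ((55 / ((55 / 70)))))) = 17721.15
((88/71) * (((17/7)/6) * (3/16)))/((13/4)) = 187/6461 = 0.03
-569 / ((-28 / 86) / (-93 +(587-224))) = 3303045 / 7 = 471863.57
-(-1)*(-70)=-70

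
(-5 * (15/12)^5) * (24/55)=-9375/1408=-6.66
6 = 6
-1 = -1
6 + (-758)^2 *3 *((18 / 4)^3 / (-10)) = -314142747 / 20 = -15707137.35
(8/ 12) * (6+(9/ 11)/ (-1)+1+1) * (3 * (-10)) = -1580/ 11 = -143.64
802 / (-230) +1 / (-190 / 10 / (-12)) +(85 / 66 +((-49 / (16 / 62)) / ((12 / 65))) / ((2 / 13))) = -30857477993 / 4614720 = -6686.75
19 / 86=0.22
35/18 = 1.94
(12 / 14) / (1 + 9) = 3 / 35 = 0.09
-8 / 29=-0.28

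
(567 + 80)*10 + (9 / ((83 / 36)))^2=44676806 / 6889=6485.24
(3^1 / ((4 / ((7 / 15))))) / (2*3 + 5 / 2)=7 / 170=0.04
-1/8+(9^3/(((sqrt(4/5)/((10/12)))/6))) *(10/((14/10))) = -1/8+91125 *sqrt(5)/7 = 29108.69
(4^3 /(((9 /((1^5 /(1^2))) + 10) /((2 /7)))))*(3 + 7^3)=44288 /133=332.99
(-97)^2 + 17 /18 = 169379 /18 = 9409.94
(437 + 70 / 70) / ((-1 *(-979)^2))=-438 / 958441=-0.00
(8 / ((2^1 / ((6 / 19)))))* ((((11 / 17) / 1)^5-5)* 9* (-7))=10490609808 / 26977283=388.87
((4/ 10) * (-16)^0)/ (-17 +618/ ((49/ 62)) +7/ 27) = 1323/ 2530960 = 0.00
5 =5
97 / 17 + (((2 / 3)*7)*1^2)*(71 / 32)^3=47359153 / 835584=56.68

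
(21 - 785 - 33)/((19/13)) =-10361/19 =-545.32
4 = 4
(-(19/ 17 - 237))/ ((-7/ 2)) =-8020/ 119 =-67.39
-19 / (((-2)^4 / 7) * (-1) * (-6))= -133 / 96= -1.39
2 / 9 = 0.22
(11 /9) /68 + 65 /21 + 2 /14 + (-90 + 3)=-358759 /4284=-83.74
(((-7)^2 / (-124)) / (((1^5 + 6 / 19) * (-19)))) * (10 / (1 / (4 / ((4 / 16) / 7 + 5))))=2744 / 21855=0.13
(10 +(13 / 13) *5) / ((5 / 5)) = 15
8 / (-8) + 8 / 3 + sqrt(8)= 5 / 3 + 2 * sqrt(2)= 4.50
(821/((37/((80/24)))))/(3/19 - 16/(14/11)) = -1091930/183261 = -5.96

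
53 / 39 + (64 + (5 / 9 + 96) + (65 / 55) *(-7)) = 197737 / 1287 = 153.64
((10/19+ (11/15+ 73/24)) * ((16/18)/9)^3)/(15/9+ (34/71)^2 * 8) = 1054657856/891076867785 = 0.00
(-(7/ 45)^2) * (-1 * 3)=49/ 675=0.07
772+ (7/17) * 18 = 13250/17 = 779.41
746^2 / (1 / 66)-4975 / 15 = 110189173 / 3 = 36729724.33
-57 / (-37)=1.54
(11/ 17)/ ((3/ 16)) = 176/ 51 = 3.45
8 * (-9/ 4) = -18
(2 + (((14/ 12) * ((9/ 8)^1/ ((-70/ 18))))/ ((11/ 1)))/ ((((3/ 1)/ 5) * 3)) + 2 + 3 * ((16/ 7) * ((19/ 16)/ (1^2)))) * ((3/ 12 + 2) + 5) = 433231/ 4928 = 87.91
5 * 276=1380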